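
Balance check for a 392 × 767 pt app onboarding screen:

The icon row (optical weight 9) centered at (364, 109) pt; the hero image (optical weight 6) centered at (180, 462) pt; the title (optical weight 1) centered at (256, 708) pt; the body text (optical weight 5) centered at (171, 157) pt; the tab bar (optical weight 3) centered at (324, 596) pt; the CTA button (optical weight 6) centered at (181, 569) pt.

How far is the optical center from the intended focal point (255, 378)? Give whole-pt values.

Total weight = 9 + 6 + 1 + 5 + 3 + 6 = 30.
Σw·x = 9·364 + 6·180 + 1·256 + 5·171 + 3·324 + 6·181 = 7525, so x̄ = 7525/30 ≈ 250.83.
Σw·y = 9·109 + 6·462 + 1·708 + 5·157 + 3·596 + 6·569 = 10448, so ȳ = 10448/30 ≈ 348.27.
From (255, 378): dx = -4.17, dy = -29.73, so the distance is √(dx²+dy²) ≈ 30.02.

≈ 30 pt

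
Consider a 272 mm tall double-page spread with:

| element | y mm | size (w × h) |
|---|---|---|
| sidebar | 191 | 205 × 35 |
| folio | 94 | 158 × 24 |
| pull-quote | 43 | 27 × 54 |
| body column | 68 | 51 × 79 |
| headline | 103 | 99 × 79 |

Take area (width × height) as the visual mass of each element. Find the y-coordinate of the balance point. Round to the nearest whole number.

y ≈ 118

Areas → weights: sidebar 205·35 = 7175, folio 158·24 = 3792, pull-quote 27·54 = 1458, body column 51·79 = 4029, headline 99·79 = 7821; Σw = 24275.
Σw·y = 7175·191 + 3792·94 + 1458·43 + 4029·68 + 7821·103 = 2869102, so ȳ = 2869102/24275 ≈ 118.19.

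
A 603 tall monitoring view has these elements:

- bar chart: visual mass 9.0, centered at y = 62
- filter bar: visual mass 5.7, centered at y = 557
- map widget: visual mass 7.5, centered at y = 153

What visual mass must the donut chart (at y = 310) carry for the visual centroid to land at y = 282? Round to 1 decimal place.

w ≈ 49.3

Existing Σw = 22.2 (9.0 + 5.7 + 7.5); existing moment 9.0·62 + 5.7·557 + 7.5·153 = 4880.4.
For the centroid to hit 282: (4880.4 + w·310) / (22.2 + w) = 282.
Rearranging, w·(310 − 282) = 282·22.2 − 4880.4 = 1380.0, so w ≈ 1380.0/28 = 49.29.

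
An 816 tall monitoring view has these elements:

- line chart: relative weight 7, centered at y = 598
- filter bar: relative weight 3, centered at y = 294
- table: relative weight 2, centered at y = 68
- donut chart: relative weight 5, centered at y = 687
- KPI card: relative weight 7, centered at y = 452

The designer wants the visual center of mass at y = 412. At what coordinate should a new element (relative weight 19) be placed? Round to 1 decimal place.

y ≈ 311.2

New total weight: (7 + 3 + 2 + 5 + 7) + 19 = 43.
y: need Σw·y = 43·412 = 17716. Existing = 7·598 + 3·294 + 2·68 + 5·687 + 7·452 = 11803. Remainder 5913 / 19 ≈ 311.21.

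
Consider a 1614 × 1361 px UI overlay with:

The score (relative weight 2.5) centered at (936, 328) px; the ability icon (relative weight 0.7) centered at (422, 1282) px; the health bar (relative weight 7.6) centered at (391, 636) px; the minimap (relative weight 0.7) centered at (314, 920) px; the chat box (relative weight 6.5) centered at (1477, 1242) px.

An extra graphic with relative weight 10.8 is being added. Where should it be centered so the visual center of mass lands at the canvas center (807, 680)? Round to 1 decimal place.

(723.5, 399.6)

After adding the extra graphic, total weight = 2.5 + 0.7 + 7.6 + 0.7 + 6.5 + 10.8 = 28.8.
Along x: (15427.3 + 10.8·x) / 28.8 = 807 (existing moment 2.5·936 + 0.7·422 + 7.6·391 + 0.7·314 + 6.5·1477 = 15427.3) ⇒ x = (23241.6 − 15427.3) / 10.8 ≈ 723.55.
Along y: (15268.0 + 10.8·y) / 28.8 = 680 (existing moment 2.5·328 + 0.7·1282 + 7.6·636 + 0.7·920 + 6.5·1242 = 15268.0) ⇒ y = (19584.0 − 15268.0) / 10.8 ≈ 399.63.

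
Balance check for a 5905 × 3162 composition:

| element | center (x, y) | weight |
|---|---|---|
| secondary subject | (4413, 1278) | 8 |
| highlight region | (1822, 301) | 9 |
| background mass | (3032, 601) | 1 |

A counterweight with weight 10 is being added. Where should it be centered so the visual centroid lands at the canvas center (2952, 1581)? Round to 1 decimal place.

(2792.2, 3073.4)

New total weight: (8 + 9 + 1) + 10 = 28.
x: target moment 28×2952 = 82656; current 8·4413 + 9·1822 + 1·3032 = 54734; the counterweight supplies 27922, so x = 27922/10 ≈ 2792.20.
y: target moment 28×1581 = 44268; current 8·1278 + 9·301 + 1·601 = 13534; the counterweight supplies 30734, so y = 30734/10 ≈ 3073.40.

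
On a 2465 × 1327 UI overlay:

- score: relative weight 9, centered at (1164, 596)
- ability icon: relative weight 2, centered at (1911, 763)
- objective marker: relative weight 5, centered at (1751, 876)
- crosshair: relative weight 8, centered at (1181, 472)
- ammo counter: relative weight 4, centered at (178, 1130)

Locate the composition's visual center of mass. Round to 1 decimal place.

(1186.2, 698.8)

Total weight = 9 + 2 + 5 + 8 + 4 = 28.
x-moment: 9·1164 + 2·1911 + 5·1751 + 8·1181 + 4·178 = 33213; centroid 33213/28 ≈ 1186.18.
y-moment: 9·596 + 2·763 + 5·876 + 8·472 + 4·1130 = 19566; centroid 19566/28 ≈ 698.79.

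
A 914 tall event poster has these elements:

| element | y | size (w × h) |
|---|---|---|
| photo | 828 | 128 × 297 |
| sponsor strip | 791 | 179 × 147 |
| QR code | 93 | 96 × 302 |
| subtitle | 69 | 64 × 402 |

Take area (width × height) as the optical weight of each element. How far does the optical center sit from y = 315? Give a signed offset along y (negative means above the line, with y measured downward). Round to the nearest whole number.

≈ 162

Areas → weights: photo 128·297 = 38016, sponsor strip 179·147 = 26313, QR code 96·302 = 28992, subtitle 64·402 = 25728; Σw = 119049.
y: (38016·828 + 26313·791 + 28992·93 + 25728·69) / 119049 = 56762319 / 119049 ≈ 476.80
Difference: 476.80 − 315 ≈ 161.80.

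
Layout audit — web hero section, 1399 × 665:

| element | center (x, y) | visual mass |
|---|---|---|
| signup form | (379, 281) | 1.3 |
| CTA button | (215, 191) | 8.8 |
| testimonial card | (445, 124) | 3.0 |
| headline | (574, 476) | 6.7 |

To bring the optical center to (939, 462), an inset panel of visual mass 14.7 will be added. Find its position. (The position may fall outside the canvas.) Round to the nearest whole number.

After adding the inset panel, total weight = 1.3 + 8.8 + 3.0 + 6.7 + 14.7 = 34.5.
Along x: (7565.5 + 14.7·x) / 34.5 = 939 (existing moment 1.3·379 + 8.8·215 + 3.0·445 + 6.7·574 = 7565.5) ⇒ x = (32395.5 − 7565.5) / 14.7 ≈ 1689.12.
Along y: (5607.3 + 14.7·y) / 34.5 = 462 (existing moment 1.3·281 + 8.8·191 + 3.0·124 + 6.7·476 = 5607.3) ⇒ y = (15939.0 − 5607.3) / 14.7 ≈ 702.84.

(1689, 703)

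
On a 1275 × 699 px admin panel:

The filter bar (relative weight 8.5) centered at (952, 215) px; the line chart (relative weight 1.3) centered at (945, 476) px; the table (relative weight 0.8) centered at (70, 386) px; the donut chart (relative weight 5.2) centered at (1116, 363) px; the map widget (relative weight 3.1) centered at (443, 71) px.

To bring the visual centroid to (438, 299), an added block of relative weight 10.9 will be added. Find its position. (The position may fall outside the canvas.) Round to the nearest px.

After adding the added block, total weight = 8.5 + 1.3 + 0.8 + 5.2 + 3.1 + 10.9 = 29.8.
x: target moment 29.8×438 = 13052.4; current 8.5·952 + 1.3·945 + 0.8·70 + 5.2·1116 + 3.1·443 = 16553.0; the added block supplies -3500.6, so x = -3500.6/10.9 ≈ -321.16.
y: target moment 29.8×299 = 8910.2; current 8.5·215 + 1.3·476 + 0.8·386 + 5.2·363 + 3.1·71 = 4862.8; the added block supplies 4047.4, so y = 4047.4/10.9 ≈ 371.32.

(-321, 371)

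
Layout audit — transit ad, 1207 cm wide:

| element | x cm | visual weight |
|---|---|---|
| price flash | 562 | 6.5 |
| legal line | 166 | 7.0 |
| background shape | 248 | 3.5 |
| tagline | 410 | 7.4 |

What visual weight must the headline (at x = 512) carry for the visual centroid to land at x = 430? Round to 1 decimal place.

w ≈ 21.6

Existing Σw = 24.4 (6.5 + 7.0 + 3.5 + 7.4); existing moment 6.5·562 + 7.0·166 + 3.5·248 + 7.4·410 = 8717.0.
Set Σw·x/Σw = 430: (8717.0 + 512w) = 430·(24.4 + w).
So w = (430·24.4 − 8717.0)/(512 − 430) = 1775.0/82 ≈ 21.65.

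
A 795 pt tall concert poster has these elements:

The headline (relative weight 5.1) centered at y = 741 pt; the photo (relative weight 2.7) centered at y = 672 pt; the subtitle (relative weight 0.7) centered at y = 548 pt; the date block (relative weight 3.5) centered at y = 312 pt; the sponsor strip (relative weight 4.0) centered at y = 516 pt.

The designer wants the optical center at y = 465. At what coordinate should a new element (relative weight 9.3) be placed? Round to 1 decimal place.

With the new element, Σw becomes 5.1 + 2.7 + 0.7 + 3.5 + 4.0 + 9.3 = 25.3.
y: target moment 25.3×465 = 11764.5; current 5.1·741 + 2.7·672 + 0.7·548 + 3.5·312 + 4.0·516 = 9133.1; the new element supplies 2631.4, so y = 2631.4/9.3 ≈ 282.95.

y ≈ 282.9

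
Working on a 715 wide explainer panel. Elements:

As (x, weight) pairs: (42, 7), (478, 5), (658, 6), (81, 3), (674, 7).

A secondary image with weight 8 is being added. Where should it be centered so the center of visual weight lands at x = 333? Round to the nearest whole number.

x ≈ 49

New total weight: (7 + 5 + 6 + 3 + 7) + 8 = 36.
x: target moment 36×333 = 11988; current 7·42 + 5·478 + 6·658 + 3·81 + 7·674 = 11593; the secondary image supplies 395, so x = 395/8 ≈ 49.38.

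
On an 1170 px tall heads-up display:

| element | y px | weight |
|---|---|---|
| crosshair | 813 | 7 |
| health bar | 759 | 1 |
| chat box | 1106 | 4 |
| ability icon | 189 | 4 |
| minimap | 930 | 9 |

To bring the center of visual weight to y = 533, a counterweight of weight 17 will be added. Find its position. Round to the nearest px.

After adding the counterweight, total weight = 7 + 1 + 4 + 4 + 9 + 17 = 42.
Along y: (20000 + 17·y) / 42 = 533 (existing moment 7·813 + 1·759 + 4·1106 + 4·189 + 9·930 = 20000) ⇒ y = (22386 − 20000) / 17 ≈ 140.35.

y ≈ 140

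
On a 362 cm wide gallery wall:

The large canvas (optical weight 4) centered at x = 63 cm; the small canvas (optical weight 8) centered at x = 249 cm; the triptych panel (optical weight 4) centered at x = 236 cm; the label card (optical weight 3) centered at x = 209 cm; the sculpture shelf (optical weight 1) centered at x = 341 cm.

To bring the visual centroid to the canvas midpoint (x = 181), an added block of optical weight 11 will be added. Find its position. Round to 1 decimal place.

x ≈ 132.3

New total weight: (4 + 8 + 4 + 3 + 1) + 11 = 31.
Along x: (4156 + 11·x) / 31 = 181 (existing moment 4·63 + 8·249 + 4·236 + 3·209 + 1·341 = 4156) ⇒ x = (5611 − 4156) / 11 ≈ 132.27.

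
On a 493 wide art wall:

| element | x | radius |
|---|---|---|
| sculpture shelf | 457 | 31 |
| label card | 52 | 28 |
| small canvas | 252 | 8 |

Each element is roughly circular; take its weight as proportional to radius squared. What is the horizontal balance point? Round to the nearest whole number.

Weights ∝ r²: sculpture shelf 31² = 961, label card 28² = 784, small canvas 8² = 64; Σw = 1809.
Σw·x = 961·457 + 784·52 + 64·252 = 496073, so x̄ = 496073/1809 ≈ 274.22.

x ≈ 274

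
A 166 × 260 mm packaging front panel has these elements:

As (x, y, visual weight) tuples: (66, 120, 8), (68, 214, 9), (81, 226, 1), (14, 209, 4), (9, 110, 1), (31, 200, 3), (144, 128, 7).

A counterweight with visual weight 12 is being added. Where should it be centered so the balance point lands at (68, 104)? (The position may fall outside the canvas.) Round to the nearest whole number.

(56, -73)

After adding the counterweight, total weight = 8 + 9 + 1 + 4 + 1 + 3 + 7 + 12 = 45.
x: target moment 45×68 = 3060; current 8·66 + 9·68 + 1·81 + 4·14 + 1·9 + 3·31 + 7·144 = 2387; the counterweight supplies 673, so x = 673/12 ≈ 56.08.
y: target moment 45×104 = 4680; current 8·120 + 9·214 + 1·226 + 4·209 + 1·110 + 3·200 + 7·128 = 5554; the counterweight supplies -874, so y = -874/12 ≈ -72.83.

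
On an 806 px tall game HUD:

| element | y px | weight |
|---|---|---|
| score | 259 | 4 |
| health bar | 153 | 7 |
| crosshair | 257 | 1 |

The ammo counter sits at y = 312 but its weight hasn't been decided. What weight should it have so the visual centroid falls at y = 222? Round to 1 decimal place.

Known weights sum to 4 + 7 + 1 = 12; their moment is 4·259 + 7·153 + 1·257 = 2364.
For the centroid to hit 222: (2364 + w·312) / (12 + w) = 222.
So w = (222·12 − 2364)/(312 − 222) = 300/90 ≈ 3.33.

w ≈ 3.3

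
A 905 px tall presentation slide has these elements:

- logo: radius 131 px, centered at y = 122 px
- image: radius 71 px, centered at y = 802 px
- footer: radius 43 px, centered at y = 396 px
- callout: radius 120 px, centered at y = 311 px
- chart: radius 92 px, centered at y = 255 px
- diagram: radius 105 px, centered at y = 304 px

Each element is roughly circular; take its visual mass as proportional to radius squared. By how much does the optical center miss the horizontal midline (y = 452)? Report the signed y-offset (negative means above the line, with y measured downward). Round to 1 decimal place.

r² weights: logo 131² = 17161, image 71² = 5041, footer 43² = 1849, callout 120² = 14400, chart 92² = 8464, diagram 105² = 11025. Total = 57940.
Σw·y = 16857048; ȳ = 16857048/57940 ≈ 290.94.
Against y = 452, that's 290.94 − 452 = -161.06.

≈ -161.1 px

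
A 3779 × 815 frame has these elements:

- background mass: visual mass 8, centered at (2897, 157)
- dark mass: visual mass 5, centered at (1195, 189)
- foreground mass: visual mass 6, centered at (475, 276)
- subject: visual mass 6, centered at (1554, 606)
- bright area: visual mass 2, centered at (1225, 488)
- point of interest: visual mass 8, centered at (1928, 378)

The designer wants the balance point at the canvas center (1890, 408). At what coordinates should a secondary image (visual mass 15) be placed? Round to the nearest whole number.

(2353, 594)

After adding the secondary image, total weight = 8 + 5 + 6 + 6 + 2 + 8 + 15 = 50.
x: need Σw·x = 50·1890 = 94500. Existing = 8·2897 + 5·1195 + 6·475 + 6·1554 + 2·1225 + 8·1928 = 59199. Remainder 35301 / 15 ≈ 2353.40.
y: need Σw·y = 50·408 = 20400. Existing = 8·157 + 5·189 + 6·276 + 6·606 + 2·488 + 8·378 = 11493. Remainder 8907 / 15 ≈ 593.80.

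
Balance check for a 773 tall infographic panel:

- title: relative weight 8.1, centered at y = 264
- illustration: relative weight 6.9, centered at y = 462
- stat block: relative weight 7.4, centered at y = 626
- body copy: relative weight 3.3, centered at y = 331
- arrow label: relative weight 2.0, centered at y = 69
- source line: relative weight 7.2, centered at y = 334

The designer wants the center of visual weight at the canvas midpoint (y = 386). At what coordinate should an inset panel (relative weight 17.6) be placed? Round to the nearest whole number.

After adding the inset panel, total weight = 8.1 + 6.9 + 7.4 + 3.3 + 2.0 + 7.2 + 17.6 = 52.5.
Along y: (13593.7 + 17.6·y) / 52.5 = 386 (existing moment 8.1·264 + 6.9·462 + 7.4·626 + 3.3·331 + 2.0·69 + 7.2·334 = 13593.7) ⇒ y = (20265.0 − 13593.7) / 17.6 ≈ 379.05.

y ≈ 379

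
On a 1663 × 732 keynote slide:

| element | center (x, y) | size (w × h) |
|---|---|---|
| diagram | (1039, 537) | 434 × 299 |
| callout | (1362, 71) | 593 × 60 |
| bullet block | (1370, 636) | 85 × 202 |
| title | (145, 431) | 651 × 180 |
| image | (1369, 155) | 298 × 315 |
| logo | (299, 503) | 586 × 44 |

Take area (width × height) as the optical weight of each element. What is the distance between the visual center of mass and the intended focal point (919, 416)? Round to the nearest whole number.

≈ 68

Areas → weights: diagram 434·299 = 129766, callout 593·60 = 35580, bullet block 85·202 = 17170, title 651·180 = 117180, image 298·315 = 93870, logo 586·44 = 25784; Σw = 419350.
x-moment: 129766·1039 + 35580·1362 + 17170·1370 + 117180·145 + 93870·1369 + 25784·299 = 360018280; centroid 360018280/419350 ≈ 858.52.
y-moment: 129766·537 + 35580·71 + 17170·636 + 117180·431 + 93870·155 + 25784·503 = 161154424; centroid 161154424/419350 ≈ 384.30.
From (919, 416): dx = -60.48, dy = -31.70, so the distance is √(dx²+dy²) ≈ 68.29.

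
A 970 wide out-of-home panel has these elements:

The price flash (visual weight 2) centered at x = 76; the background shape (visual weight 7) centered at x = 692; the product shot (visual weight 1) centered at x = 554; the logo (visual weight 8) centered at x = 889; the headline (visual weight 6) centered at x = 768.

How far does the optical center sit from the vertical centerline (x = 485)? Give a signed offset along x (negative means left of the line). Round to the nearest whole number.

Weights sum to 2 + 7 + 1 + 8 + 6 = 24.
Σw·x = 2·76 + 7·692 + 1·554 + 8·889 + 6·768 = 17270, so x̄ = 17270/24 ≈ 719.58.
Difference: 719.58 − 485 ≈ 234.58.

≈ 235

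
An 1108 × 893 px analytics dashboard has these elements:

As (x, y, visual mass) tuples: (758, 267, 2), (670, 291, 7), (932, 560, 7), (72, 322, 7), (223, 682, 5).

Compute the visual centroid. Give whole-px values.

Σw = 2 + 7 + 7 + 7 + 5 = 28.
Σw·x = 2·758 + 7·670 + 7·932 + 7·72 + 5·223 = 14349, so x̄ = 14349/28 ≈ 512.46.
Σw·y = 2·267 + 7·291 + 7·560 + 7·322 + 5·682 = 12155, so ȳ = 12155/28 ≈ 434.11.

(512, 434)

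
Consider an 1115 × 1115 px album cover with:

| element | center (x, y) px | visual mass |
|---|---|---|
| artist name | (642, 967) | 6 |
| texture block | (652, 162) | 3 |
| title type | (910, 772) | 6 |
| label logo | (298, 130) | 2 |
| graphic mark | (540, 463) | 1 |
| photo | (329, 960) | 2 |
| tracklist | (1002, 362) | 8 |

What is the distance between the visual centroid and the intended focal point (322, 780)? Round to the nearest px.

Weights sum to 6 + 3 + 6 + 2 + 1 + 2 + 8 = 28.
x: moment 21078 / weight 28 ≈ 752.79
Σw·y = 16459; ȳ = 16459/28 ≈ 587.82.
Offset from (322, 780): Δx ≈ 430.79, Δy ≈ -192.18; distance = √(Δx² + Δy²) ≈ 471.71.

≈ 472 px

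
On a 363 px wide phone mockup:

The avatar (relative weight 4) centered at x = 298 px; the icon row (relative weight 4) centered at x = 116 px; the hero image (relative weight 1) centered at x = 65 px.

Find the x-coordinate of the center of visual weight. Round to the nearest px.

Weights sum to 4 + 4 + 1 = 9.
x-moment: 4·298 + 4·116 + 1·65 = 1721; centroid 1721/9 ≈ 191.22.

x ≈ 191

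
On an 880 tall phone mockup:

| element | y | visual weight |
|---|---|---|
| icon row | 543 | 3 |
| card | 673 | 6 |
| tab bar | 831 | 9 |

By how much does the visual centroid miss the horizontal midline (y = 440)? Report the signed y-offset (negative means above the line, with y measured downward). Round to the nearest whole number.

Weights sum to 3 + 6 + 9 = 18.
y-moment: 3·543 + 6·673 + 9·831 = 13146; centroid 13146/18 ≈ 730.33.
Offset from y = 440: 730.33 − 440 ≈ 290.33.

≈ 290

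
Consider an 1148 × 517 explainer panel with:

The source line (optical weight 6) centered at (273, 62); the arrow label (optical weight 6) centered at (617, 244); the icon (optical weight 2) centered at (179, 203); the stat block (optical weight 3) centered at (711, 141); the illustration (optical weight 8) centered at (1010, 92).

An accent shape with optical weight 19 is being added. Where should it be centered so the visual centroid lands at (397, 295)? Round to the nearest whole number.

(82, 504)

With the accent shape, Σw becomes 6 + 6 + 2 + 3 + 8 + 19 = 44.
x: target moment 44×397 = 17468; current 6·273 + 6·617 + 2·179 + 3·711 + 8·1010 = 15911; the accent shape supplies 1557, so x = 1557/19 ≈ 81.95.
y: target moment 44×295 = 12980; current 6·62 + 6·244 + 2·203 + 3·141 + 8·92 = 3401; the accent shape supplies 9579, so y = 9579/19 ≈ 504.16.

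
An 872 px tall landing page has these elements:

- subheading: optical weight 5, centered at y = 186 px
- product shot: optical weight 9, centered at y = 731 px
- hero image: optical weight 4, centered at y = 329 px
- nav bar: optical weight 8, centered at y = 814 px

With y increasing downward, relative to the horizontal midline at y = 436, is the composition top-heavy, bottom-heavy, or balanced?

bottom-heavy

Weights sum to 5 + 9 + 4 + 8 = 26.
y: (5·186 + 9·731 + 4·329 + 8·814) / 26 = 15337 / 26 ≈ 589.88
Since 589.9 is below (larger y than) 436, the composition reads bottom-heavy.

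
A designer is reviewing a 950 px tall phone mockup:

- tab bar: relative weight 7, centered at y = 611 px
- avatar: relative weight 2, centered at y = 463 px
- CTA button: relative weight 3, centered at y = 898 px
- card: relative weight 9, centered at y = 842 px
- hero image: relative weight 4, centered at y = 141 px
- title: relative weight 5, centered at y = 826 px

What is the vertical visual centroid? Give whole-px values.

Total weight = 7 + 2 + 3 + 9 + 4 + 5 = 30.
y: moment 20169 / weight 30 ≈ 672.30

y ≈ 672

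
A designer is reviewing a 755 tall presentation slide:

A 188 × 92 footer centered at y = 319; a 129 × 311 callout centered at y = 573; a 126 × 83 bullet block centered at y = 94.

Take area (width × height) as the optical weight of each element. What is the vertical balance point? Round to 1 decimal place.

Taking area as weight: footer 188·92 = 17296, callout 129·311 = 40119, bullet block 126·83 = 10458. Sum 67873.
y: (17296·319 + 40119·573 + 10458·94) / 67873 = 29488663 / 67873 ≈ 434.47

y ≈ 434.5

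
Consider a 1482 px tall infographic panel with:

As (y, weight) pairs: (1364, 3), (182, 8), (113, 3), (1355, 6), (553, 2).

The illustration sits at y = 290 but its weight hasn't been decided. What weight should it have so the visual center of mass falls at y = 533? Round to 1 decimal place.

Known weights sum to 3 + 8 + 3 + 6 + 2 = 22; their moment is 3·1364 + 8·182 + 3·113 + 6·1355 + 2·553 = 15123.
Balance at y = 533 requires (15123 + w·290) / (22 + w) = 533.
Solving: w = (533·22 − 15123) / (290 − 533) = -3397 / -243 ≈ 13.98.

w ≈ 14.0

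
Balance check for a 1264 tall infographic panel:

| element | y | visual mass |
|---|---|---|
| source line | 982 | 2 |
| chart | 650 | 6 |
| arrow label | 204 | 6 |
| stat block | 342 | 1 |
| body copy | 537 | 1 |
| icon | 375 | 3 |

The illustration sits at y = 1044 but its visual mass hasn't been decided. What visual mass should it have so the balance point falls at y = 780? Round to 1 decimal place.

Existing Σw = 19 (2 + 6 + 6 + 1 + 1 + 3); existing moment 2·982 + 6·650 + 6·204 + 1·342 + 1·537 + 3·375 = 9092.
For the centroid to hit 780: (9092 + w·1044) / (19 + w) = 780.
So w = (780·19 − 9092)/(1044 − 780) = 5728/264 ≈ 21.70.

w ≈ 21.7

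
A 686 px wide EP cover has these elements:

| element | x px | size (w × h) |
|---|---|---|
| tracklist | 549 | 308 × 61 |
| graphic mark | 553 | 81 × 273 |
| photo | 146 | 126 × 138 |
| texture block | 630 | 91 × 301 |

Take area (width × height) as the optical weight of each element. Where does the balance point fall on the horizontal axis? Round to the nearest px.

Areas: tracklist 308·61 = 18788, graphic mark 81·273 = 22113, photo 126·138 = 17388, texture block 91·301 = 27391. Total weight = 85680.
Σw·x = 18788·549 + 22113·553 + 17388·146 + 27391·630 = 42338079, so x̄ = 42338079/85680 ≈ 494.14.

x ≈ 494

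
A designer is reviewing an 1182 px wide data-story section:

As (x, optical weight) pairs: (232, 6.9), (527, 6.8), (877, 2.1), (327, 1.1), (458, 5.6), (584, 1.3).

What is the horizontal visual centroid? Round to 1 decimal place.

x ≈ 450.0

Weights sum to 6.9 + 6.8 + 2.1 + 1.1 + 5.6 + 1.3 = 23.8.
Σw·x = 10709.8; x̄ = 10709.8/23.8 ≈ 449.99.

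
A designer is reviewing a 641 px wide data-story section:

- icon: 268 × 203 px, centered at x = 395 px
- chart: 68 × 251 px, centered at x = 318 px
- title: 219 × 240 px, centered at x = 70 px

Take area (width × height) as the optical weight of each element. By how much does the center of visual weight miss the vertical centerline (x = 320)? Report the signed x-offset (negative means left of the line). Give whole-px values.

≈ -73 px

Taking area as weight: icon 268·203 = 54404, chart 68·251 = 17068, title 219·240 = 52560. Sum 124032.
x: (54404·395 + 17068·318 + 52560·70) / 124032 = 30596404 / 124032 ≈ 246.68
Difference: 246.68 − 320 ≈ -73.32.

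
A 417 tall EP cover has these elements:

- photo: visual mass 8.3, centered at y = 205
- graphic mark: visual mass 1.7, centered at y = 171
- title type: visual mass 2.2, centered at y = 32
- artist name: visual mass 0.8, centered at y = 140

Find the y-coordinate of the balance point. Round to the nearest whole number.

y ≈ 167

Weights sum to 8.3 + 1.7 + 2.2 + 0.8 = 13.0.
Σw·y = 8.3·205 + 1.7·171 + 2.2·32 + 0.8·140 = 2174.6, so ȳ = 2174.6/13.0 ≈ 167.28.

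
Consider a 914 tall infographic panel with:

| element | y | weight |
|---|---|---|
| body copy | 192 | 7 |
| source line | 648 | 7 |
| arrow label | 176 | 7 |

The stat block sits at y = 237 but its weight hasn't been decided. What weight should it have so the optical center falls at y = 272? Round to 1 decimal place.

w ≈ 40.0

Known weights sum to 7 + 7 + 7 = 21; their moment is 7·192 + 7·648 + 7·176 = 7112.
Balance at y = 272 requires (7112 + w·237) / (21 + w) = 272.
So w = (272·21 − 7112)/(237 − 272) = -1400/-35 ≈ 40.00.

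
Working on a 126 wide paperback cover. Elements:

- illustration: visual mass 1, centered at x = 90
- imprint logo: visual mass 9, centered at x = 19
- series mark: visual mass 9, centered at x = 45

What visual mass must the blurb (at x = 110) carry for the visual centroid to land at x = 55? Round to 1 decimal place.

Fixed elements: Σw = 1 + 9 + 9 = 19, Σw·x = 1·90 + 9·19 + 9·45 = 666.
Set Σw·x/Σw = 55: (666 + 110w) = 55·(19 + w).
Rearranging, w·(110 − 55) = 55·19 − 666 = 379, so w ≈ 379/55 = 6.89.

w ≈ 6.9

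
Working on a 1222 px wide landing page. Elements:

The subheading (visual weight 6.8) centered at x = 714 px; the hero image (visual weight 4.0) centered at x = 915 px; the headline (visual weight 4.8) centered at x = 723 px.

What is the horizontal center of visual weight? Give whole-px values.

x ≈ 768

Weights sum to 6.8 + 4.0 + 4.8 = 15.6.
x: (6.8·714 + 4.0·915 + 4.8·723) / 15.6 = 11985.6 / 15.6 ≈ 768.31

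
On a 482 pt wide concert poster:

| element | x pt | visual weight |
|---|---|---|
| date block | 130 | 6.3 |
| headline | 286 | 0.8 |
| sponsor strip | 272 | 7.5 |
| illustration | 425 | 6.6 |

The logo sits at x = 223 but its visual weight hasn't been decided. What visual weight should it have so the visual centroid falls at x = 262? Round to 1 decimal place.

w ≈ 8.7

Fixed elements: Σw = 6.3 + 0.8 + 7.5 + 6.6 = 21.2, Σw·x = 6.3·130 + 0.8·286 + 7.5·272 + 6.6·425 = 5892.8.
Balance at x = 262 requires (5892.8 + w·223) / (21.2 + w) = 262.
So w = (262·21.2 − 5892.8)/(223 − 262) = -338.4/-39 ≈ 8.68.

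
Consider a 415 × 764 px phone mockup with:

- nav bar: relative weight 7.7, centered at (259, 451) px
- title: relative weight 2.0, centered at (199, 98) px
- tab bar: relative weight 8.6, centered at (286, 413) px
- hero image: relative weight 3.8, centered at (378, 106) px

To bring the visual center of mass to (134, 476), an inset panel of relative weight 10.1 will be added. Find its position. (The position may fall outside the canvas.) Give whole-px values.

After adding the inset panel, total weight = 7.7 + 2.0 + 8.6 + 3.8 + 10.1 = 32.2.
x: target moment 32.2×134 = 4314.8; current 7.7·259 + 2.0·199 + 8.6·286 + 3.8·378 = 6288.3; the inset panel supplies -1973.5, so x = -1973.5/10.1 ≈ -195.40.
y: target moment 32.2×476 = 15327.2; current 7.7·451 + 2.0·98 + 8.6·413 + 3.8·106 = 7623.3; the inset panel supplies 7703.9, so y = 7703.9/10.1 ≈ 762.76.

(-195, 763)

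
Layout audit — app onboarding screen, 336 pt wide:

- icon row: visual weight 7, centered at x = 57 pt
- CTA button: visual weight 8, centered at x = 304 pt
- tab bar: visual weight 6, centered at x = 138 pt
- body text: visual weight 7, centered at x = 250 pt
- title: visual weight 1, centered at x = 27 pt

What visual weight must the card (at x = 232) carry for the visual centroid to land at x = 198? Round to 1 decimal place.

w ≈ 9.0

Fixed elements: Σw = 7 + 8 + 6 + 7 + 1 = 29, Σw·x = 7·57 + 8·304 + 6·138 + 7·250 + 1·27 = 5436.
For the centroid to hit 198: (5436 + w·232) / (29 + w) = 198.
Rearranging, w·(232 − 198) = 198·29 − 5436 = 306, so w ≈ 306/34 = 9.00.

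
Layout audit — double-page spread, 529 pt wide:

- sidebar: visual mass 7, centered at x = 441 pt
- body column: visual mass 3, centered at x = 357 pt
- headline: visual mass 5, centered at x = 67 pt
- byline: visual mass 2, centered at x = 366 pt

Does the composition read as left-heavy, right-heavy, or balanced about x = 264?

right-heavy

Weights sum to 7 + 3 + 5 + 2 = 17.
x-moment: 7·441 + 3·357 + 5·67 + 2·366 = 5225; centroid 5225/17 ≈ 307.35.
Since 307.4 is right of 264, the composition reads right-heavy.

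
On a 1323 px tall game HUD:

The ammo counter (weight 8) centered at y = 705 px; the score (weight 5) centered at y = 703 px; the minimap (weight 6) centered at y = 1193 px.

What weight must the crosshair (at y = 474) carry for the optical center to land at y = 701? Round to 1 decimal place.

Known weights sum to 8 + 5 + 6 = 19; their moment is 8·705 + 5·703 + 6·1193 = 16313.
For the centroid to hit 701: (16313 + w·474) / (19 + w) = 701.
Solving: w = (701·19 − 16313) / (474 − 701) = -2994 / -227 ≈ 13.19.

w ≈ 13.2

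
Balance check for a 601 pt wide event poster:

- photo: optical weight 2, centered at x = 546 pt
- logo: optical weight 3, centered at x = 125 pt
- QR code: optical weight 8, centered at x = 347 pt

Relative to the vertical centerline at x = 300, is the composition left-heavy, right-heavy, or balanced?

right-heavy

Σw = 2 + 3 + 8 = 13.
x: (2·546 + 3·125 + 8·347) / 13 = 4243 / 13 ≈ 326.38
326.4 lies right of the midline 300, so the layout is right-heavy.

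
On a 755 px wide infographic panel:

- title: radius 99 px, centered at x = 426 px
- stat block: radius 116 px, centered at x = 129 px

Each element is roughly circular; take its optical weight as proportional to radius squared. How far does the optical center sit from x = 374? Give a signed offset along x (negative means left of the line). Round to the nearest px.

≈ -120 px

r² weights: title 99² = 9801, stat block 116² = 13456. Total = 23257.
Σw·x = 9801·426 + 13456·129 = 5911050, so x̄ = 5911050/23257 ≈ 254.16.
Against x = 374, that's 254.16 − 374 = -119.84.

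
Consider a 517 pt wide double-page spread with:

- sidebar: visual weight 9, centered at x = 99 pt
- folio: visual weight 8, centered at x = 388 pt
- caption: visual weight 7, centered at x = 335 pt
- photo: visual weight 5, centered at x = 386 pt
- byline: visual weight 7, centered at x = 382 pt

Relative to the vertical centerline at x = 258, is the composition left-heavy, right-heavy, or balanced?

right-heavy

Total weight = 9 + 8 + 7 + 5 + 7 = 36.
x: (9·99 + 8·388 + 7·335 + 5·386 + 7·382) / 36 = 10944 / 36 ≈ 304.00
304.0 vs midline 258 → right-heavy.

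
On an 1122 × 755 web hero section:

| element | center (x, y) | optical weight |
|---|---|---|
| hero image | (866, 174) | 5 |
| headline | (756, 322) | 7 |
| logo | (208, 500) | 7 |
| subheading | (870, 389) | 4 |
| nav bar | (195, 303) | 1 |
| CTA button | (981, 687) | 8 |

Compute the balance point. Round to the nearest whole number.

Weights sum to 5 + 7 + 7 + 4 + 1 + 8 = 32.
x-moment: 5·866 + 7·756 + 7·208 + 4·870 + 1·195 + 8·981 = 22601; centroid 22601/32 ≈ 706.28.
y-moment: 5·174 + 7·322 + 7·500 + 4·389 + 1·303 + 8·687 = 13979; centroid 13979/32 ≈ 436.84.

(706, 437)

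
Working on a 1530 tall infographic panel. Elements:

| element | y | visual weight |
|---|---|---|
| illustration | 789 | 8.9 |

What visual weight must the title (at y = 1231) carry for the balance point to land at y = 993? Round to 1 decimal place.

w ≈ 7.6

The single fixed element contributes weight 8.9, moment 8.9·789 = 7022.1.
Balance at y = 993 requires (7022.1 + w·1231) / (8.9 + w) = 993.
So w = (993·8.9 − 7022.1)/(1231 − 993) = 1815.6/238 ≈ 7.63.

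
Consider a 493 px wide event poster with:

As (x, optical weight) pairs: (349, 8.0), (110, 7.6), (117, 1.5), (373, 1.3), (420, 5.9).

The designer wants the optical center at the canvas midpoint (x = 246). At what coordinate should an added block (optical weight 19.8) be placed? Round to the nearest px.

x ≈ 206

New total weight: (8.0 + 7.6 + 1.5 + 1.3 + 5.9) + 19.8 = 44.1.
x: need Σw·x = 44.1·246 = 10848.6. Existing = 8.0·349 + 7.6·110 + 1.5·117 + 1.3·373 + 5.9·420 = 6766.4. Remainder 4082.2 / 19.8 ≈ 206.17.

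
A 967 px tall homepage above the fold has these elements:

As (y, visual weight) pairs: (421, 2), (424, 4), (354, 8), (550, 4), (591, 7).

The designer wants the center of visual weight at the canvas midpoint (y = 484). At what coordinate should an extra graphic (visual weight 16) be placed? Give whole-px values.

After adding the extra graphic, total weight = 2 + 4 + 8 + 4 + 7 + 16 = 41.
Along y: (11707 + 16·y) / 41 = 484 (existing moment 2·421 + 4·424 + 8·354 + 4·550 + 7·591 = 11707) ⇒ y = (19844 − 11707) / 16 ≈ 508.56.

y ≈ 509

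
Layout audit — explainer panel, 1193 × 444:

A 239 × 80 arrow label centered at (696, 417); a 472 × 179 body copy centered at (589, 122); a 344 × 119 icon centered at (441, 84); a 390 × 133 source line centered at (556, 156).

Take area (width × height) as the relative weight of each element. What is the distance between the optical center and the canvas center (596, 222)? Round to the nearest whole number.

≈ 79

Areas: arrow label 239·80 = 19120, body copy 472·179 = 84488, icon 344·119 = 40936, source line 390·133 = 51870. Total weight = 196414.
x-moment: 19120·696 + 84488·589 + 40936·441 + 51870·556 = 109963448; centroid 109963448/196414 ≈ 559.86.
y-moment: 19120·417 + 84488·122 + 40936·84 + 51870·156 = 29810920; centroid 29810920/196414 ≈ 151.78.
From (596, 222): dx = -36.14, dy = -70.22, so the distance is √(dx²+dy²) ≈ 78.98.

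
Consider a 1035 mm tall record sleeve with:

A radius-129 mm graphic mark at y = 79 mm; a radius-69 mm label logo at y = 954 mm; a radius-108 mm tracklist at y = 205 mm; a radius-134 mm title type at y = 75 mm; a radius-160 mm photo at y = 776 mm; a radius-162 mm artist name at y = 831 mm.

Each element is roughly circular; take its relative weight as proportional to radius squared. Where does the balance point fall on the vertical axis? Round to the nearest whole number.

r² weights: graphic mark 129² = 16641, label logo 69² = 4761, tracklist 108² = 11664, title type 134² = 17956, photo 160² = 25600, artist name 162² = 26244. Total = 102866.
y: (16641·79 + 4761·954 + 11664·205 + 17956·75 + 25600·776 + 26244·831) / 102866 = 51268817 / 102866 ≈ 498.40

y ≈ 498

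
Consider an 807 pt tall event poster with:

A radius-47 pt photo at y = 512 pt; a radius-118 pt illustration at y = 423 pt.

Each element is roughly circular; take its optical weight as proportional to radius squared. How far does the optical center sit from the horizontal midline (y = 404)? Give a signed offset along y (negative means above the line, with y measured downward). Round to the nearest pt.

r² weights: photo 47² = 2209, illustration 118² = 13924. Total = 16133.
y-moment: 2209·512 + 13924·423 = 7020860; centroid 7020860/16133 ≈ 435.19.
Difference: 435.19 − 404 ≈ 31.19.

≈ 31 pt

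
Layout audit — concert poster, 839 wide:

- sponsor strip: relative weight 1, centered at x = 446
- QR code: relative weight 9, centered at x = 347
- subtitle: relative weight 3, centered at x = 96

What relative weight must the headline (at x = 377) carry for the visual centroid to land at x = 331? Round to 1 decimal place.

w ≈ 9.7

Existing Σw = 13 (1 + 9 + 3); existing moment 1·446 + 9·347 + 3·96 = 3857.
Set Σw·x/Σw = 331: (3857 + 377w) = 331·(13 + w).
So w = (331·13 − 3857)/(377 − 331) = 446/46 ≈ 9.70.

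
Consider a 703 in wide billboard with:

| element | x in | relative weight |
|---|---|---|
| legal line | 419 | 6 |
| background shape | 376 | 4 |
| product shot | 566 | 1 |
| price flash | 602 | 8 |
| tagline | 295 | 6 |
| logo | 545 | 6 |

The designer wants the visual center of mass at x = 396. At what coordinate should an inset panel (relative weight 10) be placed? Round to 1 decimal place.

x ≈ 179.6

After adding the inset panel, total weight = 6 + 4 + 1 + 8 + 6 + 6 + 10 = 41.
x: target moment 41×396 = 16236; current 6·419 + 4·376 + 1·566 + 8·602 + 6·295 + 6·545 = 14440; the inset panel supplies 1796, so x = 1796/10 ≈ 179.60.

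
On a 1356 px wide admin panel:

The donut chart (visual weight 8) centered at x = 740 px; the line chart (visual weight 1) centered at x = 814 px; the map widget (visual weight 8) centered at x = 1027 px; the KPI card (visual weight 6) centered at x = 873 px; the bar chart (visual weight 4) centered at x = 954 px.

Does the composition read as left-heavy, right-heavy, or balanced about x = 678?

Total weight = 8 + 1 + 8 + 6 + 4 = 27.
x-moment: 8·740 + 1·814 + 8·1027 + 6·873 + 4·954 = 24004; centroid 24004/27 ≈ 889.04.
Since 889.0 is right of 678, the composition reads right-heavy.

right-heavy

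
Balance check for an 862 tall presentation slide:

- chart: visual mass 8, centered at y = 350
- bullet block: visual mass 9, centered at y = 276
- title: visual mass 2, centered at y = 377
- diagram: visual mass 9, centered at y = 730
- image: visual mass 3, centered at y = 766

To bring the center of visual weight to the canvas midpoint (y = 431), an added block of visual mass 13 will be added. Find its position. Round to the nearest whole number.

y ≈ 312

With the added block, Σw becomes 8 + 9 + 2 + 9 + 3 + 13 = 44.
Along y: (14906 + 13·y) / 44 = 431 (existing moment 8·350 + 9·276 + 2·377 + 9·730 + 3·766 = 14906) ⇒ y = (18964 − 14906) / 13 ≈ 312.15.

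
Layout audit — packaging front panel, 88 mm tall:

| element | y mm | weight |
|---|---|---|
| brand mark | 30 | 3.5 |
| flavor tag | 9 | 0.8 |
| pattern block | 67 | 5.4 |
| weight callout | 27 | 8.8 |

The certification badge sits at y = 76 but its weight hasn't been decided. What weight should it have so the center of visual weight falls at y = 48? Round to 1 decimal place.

Known weights sum to 3.5 + 0.8 + 5.4 + 8.8 = 18.5; their moment is 3.5·30 + 0.8·9 + 5.4·67 + 8.8·27 = 711.6.
Set Σw·y/Σw = 48: (711.6 + 76w) = 48·(18.5 + w).
Solving: w = (48·18.5 − 711.6) / (76 − 48) = 176.4 / 28 ≈ 6.30.

w ≈ 6.3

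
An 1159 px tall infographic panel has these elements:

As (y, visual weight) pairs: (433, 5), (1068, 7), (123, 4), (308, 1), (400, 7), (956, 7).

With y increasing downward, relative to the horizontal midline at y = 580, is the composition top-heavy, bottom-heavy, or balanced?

Total weight = 5 + 7 + 4 + 1 + 7 + 7 = 31.
Σw·y = 19933; ȳ = 19933/31 ≈ 643.00.
Since 643.0 is below (larger y than) 580, the composition reads bottom-heavy.

bottom-heavy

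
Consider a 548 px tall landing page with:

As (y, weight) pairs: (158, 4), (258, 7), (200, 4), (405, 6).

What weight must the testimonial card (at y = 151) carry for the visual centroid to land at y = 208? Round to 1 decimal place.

w ≈ 22.8

Fixed elements: Σw = 4 + 7 + 4 + 6 = 21, Σw·y = 4·158 + 7·258 + 4·200 + 6·405 = 5668.
Set Σw·y/Σw = 208: (5668 + 151w) = 208·(21 + w).
So w = (208·21 − 5668)/(151 − 208) = -1300/-57 ≈ 22.81.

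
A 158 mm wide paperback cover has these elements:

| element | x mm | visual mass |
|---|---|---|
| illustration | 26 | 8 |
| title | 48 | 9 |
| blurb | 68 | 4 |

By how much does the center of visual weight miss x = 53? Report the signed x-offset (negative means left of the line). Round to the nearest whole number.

≈ -10 mm

Weights sum to 8 + 9 + 4 = 21.
x-moment: 8·26 + 9·48 + 4·68 = 912; centroid 912/21 ≈ 43.43.
Offset from x = 53: 43.43 − 53 ≈ -9.57.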